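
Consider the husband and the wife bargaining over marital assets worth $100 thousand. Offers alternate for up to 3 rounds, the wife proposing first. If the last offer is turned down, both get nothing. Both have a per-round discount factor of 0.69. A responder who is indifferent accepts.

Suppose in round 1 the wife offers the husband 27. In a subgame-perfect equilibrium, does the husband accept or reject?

Work out the husband's continuation value if the offer is rejected.
Round 3 (the wife proposes): the husband will accept anything ≥ 0, so the wife offers 0 and keeps 100.
Round 2 (the husband proposes): the wife can get 100 next round, worth 0.69 × 100 = 69 now; the husband offers that and keeps 31.
So by rejecting in round 1, the husband gets 31 next round, worth 0.69 × 31 = 21.39 now.
Offer 27 ≥ 21.39, so the husband accepts.

Accept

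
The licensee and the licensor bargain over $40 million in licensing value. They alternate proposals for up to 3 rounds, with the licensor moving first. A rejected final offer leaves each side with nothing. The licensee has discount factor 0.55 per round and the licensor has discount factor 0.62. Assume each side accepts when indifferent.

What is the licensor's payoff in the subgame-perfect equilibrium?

Round 3 (the licensor proposes): the licensee will accept anything ≥ 0, so the licensor offers 0 and keeps 40.
Round 2 (the licensee proposes): the licensor can get 40 next round, worth 0.62 × 40 = 24.8 now; the licensee offers that and keeps 15.2.
Round 1 (the licensor proposes): the licensee can get 15.2 next round, worth 0.55 × 15.2 = 8.36 now; the licensor offers that and keeps 31.64.

31.64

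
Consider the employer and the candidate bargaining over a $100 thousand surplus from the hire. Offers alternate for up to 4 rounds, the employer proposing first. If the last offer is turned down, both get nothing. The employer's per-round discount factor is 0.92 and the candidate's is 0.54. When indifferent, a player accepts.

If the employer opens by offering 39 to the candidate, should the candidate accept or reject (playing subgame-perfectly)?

Accept

Work out the candidate's continuation value if the offer is rejected.
Round 4 (the candidate proposes): rejection yields 0 for the employer; the candidate offers 0 and keeps 100.
Round 3 (the employer proposes): the candidate can get 100 next round, worth 0.54 × 100 = 54 now; the employer offers that and keeps 46.
Round 2 (the candidate proposes): the employer can get 46 next round, worth 0.92 × 46 = 42.32 now. The candidate offers 42.32 and keeps 100 − 42.32 = 57.68.
So by rejecting in round 1, the candidate gets 57.68 next round, worth 0.54 × 57.68 = 31.1472 now.
Offer 39 ≥ 31.1472, so the candidate accepts.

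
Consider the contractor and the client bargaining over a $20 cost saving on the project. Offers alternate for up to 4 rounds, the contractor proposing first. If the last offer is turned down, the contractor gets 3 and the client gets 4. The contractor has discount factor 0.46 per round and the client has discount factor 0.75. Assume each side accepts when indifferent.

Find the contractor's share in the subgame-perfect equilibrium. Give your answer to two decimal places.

7.50

Round 4 (the client proposes): the contractor gets 3 if talks fail, so the client offers 3 and keeps 17.
Round 3 (the contractor proposes): the client can get 17 next round, worth 0.75 × 17 = 12.75 now; the contractor offers that and keeps 7.25.
Round 2 (the client proposes): the contractor can get 7.25 next round, worth 0.46 × 7.25 = 3.335 now; the client offers that and keeps 16.665.
Round 1 (the contractor proposes): the client can get 16.665 next round, worth 0.75 × 16.665 = 12.49875 now. The contractor offers 12.49875 and keeps 20 − 12.49875 = 7.50125.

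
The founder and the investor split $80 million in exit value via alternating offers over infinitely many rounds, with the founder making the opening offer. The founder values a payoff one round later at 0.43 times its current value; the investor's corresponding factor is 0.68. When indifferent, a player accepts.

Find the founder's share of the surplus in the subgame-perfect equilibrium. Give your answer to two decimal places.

36.18

In a stationary SPE each proposer offers the other exactly their discounted continuation value.
If the founder keeps x when proposing and the investor keeps y when proposing, then x = 80 − 0.68y and y = 80 − 0.43x.
Solving: x = 80(1 − 0.68) / (1 − 0.43·0.68) = 25.6 / 0.7076 ≈ 36.1786.
The investor gets 80 − 36.1786 ≈ 43.8214.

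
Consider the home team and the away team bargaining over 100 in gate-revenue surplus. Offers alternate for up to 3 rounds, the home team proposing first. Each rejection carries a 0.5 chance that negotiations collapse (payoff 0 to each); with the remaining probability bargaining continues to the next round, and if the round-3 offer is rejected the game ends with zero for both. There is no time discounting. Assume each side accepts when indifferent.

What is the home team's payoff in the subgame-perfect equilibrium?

Round 3 (the home team proposes): rejection yields 0 for the away team; the home team offers 0 and keeps 100.
Round 2 (the away team proposes): rejecting gives the home team an expected 0.5 × 100 = 50. The away team offers 50 and keeps 100 − 50 = 50.
Round 1 (the home team proposes): rejecting gives the away team an expected 0.5 × 50 = 25, so the home team offers 25, keeping 75.

75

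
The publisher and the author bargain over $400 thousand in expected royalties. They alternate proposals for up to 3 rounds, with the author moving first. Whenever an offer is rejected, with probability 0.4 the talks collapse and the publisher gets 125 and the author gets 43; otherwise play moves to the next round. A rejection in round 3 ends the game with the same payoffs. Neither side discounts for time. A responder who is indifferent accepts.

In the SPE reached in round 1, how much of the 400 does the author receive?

219.32

By backward induction:
Round 3 (the author proposes): the publisher gets 125 if talks fail, so the author offers 125 and keeps 275.
Round 2 (the publisher proposes): rejecting gives the author an expected 0.6 × 275 + 0.4 × 43 = 182.2, so the publisher offers 182.2, keeping 217.8.
Round 1 (the author proposes): rejecting gives the publisher an expected 0.6 × 217.8 + 0.4 × 125 = 180.68, so the author offers 180.68, keeping 219.32.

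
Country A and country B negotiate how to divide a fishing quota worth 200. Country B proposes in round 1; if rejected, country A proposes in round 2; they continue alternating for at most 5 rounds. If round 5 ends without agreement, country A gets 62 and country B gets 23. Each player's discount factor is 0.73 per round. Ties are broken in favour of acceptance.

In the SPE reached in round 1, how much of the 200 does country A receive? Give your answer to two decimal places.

Round 5 (country B proposes): country A gets 62 if talks fail, so country B offers 62 and keeps 138.
Round 4 (country A proposes): country B can get 138 next round, worth 0.73 × 138 = 100.74 now; country A offers that and keeps 99.26.
Round 3 (country B proposes): country A can get 99.26 next round, worth 0.73 × 99.26 = 72.4598 now; country B offers that and keeps 127.5402.
Round 2 (country A proposes): country B can get 127.5402 next round, worth 0.73 × 127.5402 = 93.104346 now; country A offers that and keeps 106.895654.
Round 1 (country B proposes): country A can get 106.895654 next round, worth 0.73 × 106.895654 = 78.03382742 now, so country B offers 78.03382742, keeping 121.96617258.

78.03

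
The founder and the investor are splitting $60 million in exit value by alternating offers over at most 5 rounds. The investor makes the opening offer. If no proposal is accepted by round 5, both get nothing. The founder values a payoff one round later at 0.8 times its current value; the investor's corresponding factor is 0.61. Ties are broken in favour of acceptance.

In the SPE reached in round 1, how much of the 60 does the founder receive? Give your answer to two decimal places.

27.86

Round 5 (the investor proposes): the founder will accept anything ≥ 0, so the investor offers 0 and keeps 60.
Round 4 (the founder proposes): the investor can get 60 next round, worth 0.61 × 60 = 36.6 now. The founder offers 36.6 and keeps 60 − 36.6 = 23.4.
Round 3 (the investor proposes): the founder can get 23.4 next round, worth 0.8 × 23.4 = 18.72 now, so the investor offers 18.72, keeping 41.28.
Round 2 (the founder proposes): the investor can get 41.28 next round, worth 0.61 × 41.28 = 25.1808 now; the founder offers that and keeps 34.8192.
Round 1 (the investor proposes): the founder can get 34.8192 next round, worth 0.8 × 34.8192 = 27.85536 now. The investor offers 27.85536 and keeps 60 − 27.85536 = 32.14464.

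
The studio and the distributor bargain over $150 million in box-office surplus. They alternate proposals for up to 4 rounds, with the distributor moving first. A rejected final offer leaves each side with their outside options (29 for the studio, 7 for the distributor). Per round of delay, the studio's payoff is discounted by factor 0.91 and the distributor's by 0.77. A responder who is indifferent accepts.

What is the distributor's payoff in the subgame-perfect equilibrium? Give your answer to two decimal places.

27.42

Round 4 (the studio proposes): the distributor gets 7 if talks fail, so the studio offers 7 and keeps 143.
Round 3 (the distributor proposes): the studio can get 143 next round, worth 0.91 × 143 = 130.13 now, so the distributor offers 130.13, keeping 19.87.
Round 2 (the studio proposes): the distributor can get 19.87 next round, worth 0.77 × 19.87 = 15.2999 now; the studio offers that and keeps 134.7001.
Round 1 (the distributor proposes): the studio can get 134.7001 next round, worth 0.91 × 134.7001 = 122.577091 now, so the distributor offers 122.577091, keeping 27.422909.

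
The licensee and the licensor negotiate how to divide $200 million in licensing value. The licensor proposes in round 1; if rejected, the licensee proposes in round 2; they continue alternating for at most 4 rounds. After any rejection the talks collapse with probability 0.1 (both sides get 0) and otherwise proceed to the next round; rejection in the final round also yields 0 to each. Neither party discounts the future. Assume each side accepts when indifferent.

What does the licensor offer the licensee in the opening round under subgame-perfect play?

163.8

Round 4 (the licensee proposes): the licensor will accept anything ≥ 0, so the licensee offers 0 and keeps 200.
Round 3 (the licensor proposes): rejecting gives the licensee an expected 0.9 × 200 = 180; the licensor offers that and keeps 20.
Round 2 (the licensee proposes): rejecting gives the licensor an expected 0.9 × 20 = 18; the licensee offers that and keeps 182.
Round 1 (the licensor proposes): rejecting gives the licensee an expected 0.9 × 182 = 163.8; the licensor offers that and keeps 36.2.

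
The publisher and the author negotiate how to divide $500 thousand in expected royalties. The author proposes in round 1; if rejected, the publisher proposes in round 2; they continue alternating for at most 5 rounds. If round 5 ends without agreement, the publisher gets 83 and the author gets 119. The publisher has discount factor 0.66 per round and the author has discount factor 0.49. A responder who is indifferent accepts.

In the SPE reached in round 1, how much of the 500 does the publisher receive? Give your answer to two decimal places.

Work backward from the last round.
Round 5 (the author proposes): the publisher gets 83 if talks fail, so the author offers 83 and keeps 417.
Round 4 (the publisher proposes): the author can get 417 next round, worth 0.49 × 417 = 204.33 now, so the publisher offers 204.33, keeping 295.67.
Round 3 (the author proposes): the publisher can get 295.67 next round, worth 0.66 × 295.67 = 195.1422 now; the author offers that and keeps 304.8578.
Round 2 (the publisher proposes): the author can get 304.8578 next round, worth 0.49 × 304.8578 = 149.380322 now. The publisher offers 149.380322 and keeps 500 − 149.380322 = 350.619678.
Round 1 (the author proposes): the publisher can get 350.619678 next round, worth 0.66 × 350.619678 = 231.40898748 now, so the author offers 231.40898748, keeping 268.59101252.

231.41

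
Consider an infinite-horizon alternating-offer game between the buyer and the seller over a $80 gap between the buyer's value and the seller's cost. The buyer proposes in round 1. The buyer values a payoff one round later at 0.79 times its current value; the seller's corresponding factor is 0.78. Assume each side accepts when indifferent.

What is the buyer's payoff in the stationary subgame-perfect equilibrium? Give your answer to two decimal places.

When the buyer proposes, the seller accepts any offer worth at least 0.78 times what the seller would get by proposing next round; and vice versa.
This gives x = 80 − 0.78y and y = 80 − 0.79x, where x and y are each side's share when it proposes.
Hence (1 − 0.78·0.79)x = 80(1 − 0.78), i.e. 0.3838·x = 17.6.
x ≈ 45.8572; the seller's share is 80 − x ≈ 34.1428.

45.86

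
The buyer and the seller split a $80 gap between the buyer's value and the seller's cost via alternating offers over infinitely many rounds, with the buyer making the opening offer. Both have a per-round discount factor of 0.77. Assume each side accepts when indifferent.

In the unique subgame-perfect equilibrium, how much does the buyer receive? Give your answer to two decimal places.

45.20

When the buyer proposes, the seller accepts any offer worth at least 0.77 times what the seller would get by proposing next round; and vice versa.
This gives x = 80 − 0.77y and y = 80 − 0.77x, where x and y are each side's share when it proposes.
Hence (1 − 0.77·0.77)x = 80(1 − 0.77), i.e. 0.4071·x = 18.4.
x ≈ 45.1977; the seller's share is 80 − x ≈ 34.8023.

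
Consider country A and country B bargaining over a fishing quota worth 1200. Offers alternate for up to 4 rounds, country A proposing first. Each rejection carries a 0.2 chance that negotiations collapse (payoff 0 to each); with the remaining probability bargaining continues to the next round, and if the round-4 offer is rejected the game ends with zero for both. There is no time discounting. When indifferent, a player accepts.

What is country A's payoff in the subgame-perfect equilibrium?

393.6

Round 4 (country B proposes): country A will accept anything ≥ 0, so country B offers 0 and keeps 1200.
Round 3 (country A proposes): rejecting gives country B an expected 0.8 × 1200 = 960. Country A offers 960 and keeps 1200 − 960 = 240.
Round 2 (country B proposes): rejecting gives country A an expected 0.8 × 240 = 192; country B offers that and keeps 1008.
Round 1 (country A proposes): rejecting gives country B an expected 0.8 × 1008 = 806.4, so country A offers 806.4, keeping 393.6.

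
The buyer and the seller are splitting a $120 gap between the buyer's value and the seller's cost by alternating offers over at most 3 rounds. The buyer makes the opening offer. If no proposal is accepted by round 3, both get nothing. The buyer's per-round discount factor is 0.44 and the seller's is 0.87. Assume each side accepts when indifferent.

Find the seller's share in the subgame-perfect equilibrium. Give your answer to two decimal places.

58.46

Round 3 (the buyer proposes): rejection yields 0 for the seller; the buyer offers 0 and keeps 120.
Round 2 (the seller proposes): the buyer can get 120 next round, worth 0.44 × 120 = 52.8 now, so the seller offers 52.8, keeping 67.2.
Round 1 (the buyer proposes): the seller can get 67.2 next round, worth 0.87 × 67.2 = 58.464 now; the buyer offers that and keeps 61.536.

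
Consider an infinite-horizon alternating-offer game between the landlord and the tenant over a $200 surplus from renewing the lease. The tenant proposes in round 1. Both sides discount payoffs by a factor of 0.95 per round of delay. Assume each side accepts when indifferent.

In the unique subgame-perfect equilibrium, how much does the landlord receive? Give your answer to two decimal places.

In a stationary SPE each proposer offers the other exactly their discounted continuation value.
If the tenant keeps x when proposing and the landlord keeps y when proposing, then x = 200 − 0.95y and y = 200 − 0.95x.
Solving: x = 200(1 − 0.95) / (1 − 0.95·0.95) = 10 / 0.0975 ≈ 102.5641.
The landlord gets 200 − 102.5641 ≈ 97.4359.

97.44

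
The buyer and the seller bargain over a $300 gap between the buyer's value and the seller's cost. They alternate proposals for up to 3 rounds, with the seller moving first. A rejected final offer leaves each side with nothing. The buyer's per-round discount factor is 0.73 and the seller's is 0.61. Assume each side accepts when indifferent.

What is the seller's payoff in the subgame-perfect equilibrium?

Round 3 (the seller proposes): the buyer will accept anything ≥ 0, so the seller offers 0 and keeps 300.
Round 2 (the buyer proposes): the seller can get 300 next round, worth 0.61 × 300 = 183 now. The buyer offers 183 and keeps 300 − 183 = 117.
Round 1 (the seller proposes): the buyer can get 117 next round, worth 0.73 × 117 = 85.41 now; the seller offers that and keeps 214.59.

214.59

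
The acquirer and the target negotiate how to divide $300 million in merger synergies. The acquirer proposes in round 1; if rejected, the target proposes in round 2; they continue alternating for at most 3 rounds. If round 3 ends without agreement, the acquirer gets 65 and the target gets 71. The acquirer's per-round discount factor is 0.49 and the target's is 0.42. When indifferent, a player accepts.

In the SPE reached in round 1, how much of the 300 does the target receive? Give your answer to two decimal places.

Round 3 (the acquirer proposes): the target gets 71 if talks fail, so the acquirer offers 71 and keeps 229.
Round 2 (the target proposes): the acquirer can get 229 next round, worth 0.49 × 229 = 112.21 now, so the target offers 112.21, keeping 187.79.
Round 1 (the acquirer proposes): the target can get 187.79 next round, worth 0.42 × 187.79 = 78.8718 now, so the acquirer offers 78.8718, keeping 221.1282.

78.87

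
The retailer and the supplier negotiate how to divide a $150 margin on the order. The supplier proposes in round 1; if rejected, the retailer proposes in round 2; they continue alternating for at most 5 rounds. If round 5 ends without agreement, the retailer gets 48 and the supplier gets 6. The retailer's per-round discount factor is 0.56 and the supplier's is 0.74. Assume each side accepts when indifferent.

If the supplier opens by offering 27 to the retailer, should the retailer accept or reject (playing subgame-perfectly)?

Reject

Round 5 (the supplier proposes): the retailer gets 48 if talks fail, so the supplier offers 48 and keeps 102.
Round 4 (the retailer proposes): the supplier can get 102 next round, worth 0.74 × 102 = 75.48 now. The retailer offers 75.48 and keeps 150 − 75.48 = 74.52.
Round 3 (the supplier proposes): the retailer can get 74.52 next round, worth 0.56 × 74.52 = 41.7312 now. The supplier offers 41.7312 and keeps 150 − 41.7312 = 108.2688.
Round 2 (the retailer proposes): the supplier can get 108.2688 next round, worth 0.74 × 108.2688 = 80.118912 now. The retailer offers 80.118912 and keeps 150 − 80.118912 = 69.881088.
So by rejecting in round 1, the retailer gets 69.881088 next round, worth 0.56 × 69.881088 = 39.13340928 now.
Offer 27 < 39.13340928, so the retailer rejects.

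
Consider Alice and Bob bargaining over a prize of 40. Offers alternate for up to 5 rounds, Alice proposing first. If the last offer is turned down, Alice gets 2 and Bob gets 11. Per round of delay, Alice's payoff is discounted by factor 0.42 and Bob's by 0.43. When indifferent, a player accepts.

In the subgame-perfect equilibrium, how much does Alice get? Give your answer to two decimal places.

27.86

By backward induction:
Round 5 (Alice proposes): Bob gets 11 if talks fail, so Alice offers 11 and keeps 29.
Round 4 (Bob proposes): Alice can get 29 next round, worth 0.42 × 29 = 12.18 now; Bob offers that and keeps 27.82.
Round 3 (Alice proposes): Bob can get 27.82 next round, worth 0.43 × 27.82 = 11.9626 now, so Alice offers 11.9626, keeping 28.0374.
Round 2 (Bob proposes): Alice can get 28.0374 next round, worth 0.42 × 28.0374 = 11.775708 now. Bob offers 11.775708 and keeps 40 − 11.775708 = 28.224292.
Round 1 (Alice proposes): Bob can get 28.224292 next round, worth 0.43 × 28.224292 = 12.13644556 now; Alice offers that and keeps 27.86355444.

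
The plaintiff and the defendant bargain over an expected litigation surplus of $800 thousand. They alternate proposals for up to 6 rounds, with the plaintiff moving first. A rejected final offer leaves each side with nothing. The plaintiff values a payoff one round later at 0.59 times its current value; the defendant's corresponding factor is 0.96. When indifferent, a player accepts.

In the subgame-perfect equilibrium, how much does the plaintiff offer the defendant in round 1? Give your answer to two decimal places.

739.61

Round 6 (the defendant proposes): the plaintiff will accept anything ≥ 0, so the defendant offers 0 and keeps 800.
Round 5 (the plaintiff proposes): the defendant can get 800 next round, worth 0.96 × 800 = 768 now, so the plaintiff offers 768, keeping 32.
Round 4 (the defendant proposes): the plaintiff can get 32 next round, worth 0.59 × 32 = 18.88 now; the defendant offers that and keeps 781.12.
Round 3 (the plaintiff proposes): the defendant can get 781.12 next round, worth 0.96 × 781.12 = 749.8752 now. The plaintiff offers 749.8752 and keeps 800 − 749.8752 = 50.1248.
Round 2 (the defendant proposes): the plaintiff can get 50.1248 next round, worth 0.59 × 50.1248 = 29.573632 now, so the defendant offers 29.573632, keeping 770.426368.
Round 1 (the plaintiff proposes): the defendant can get 770.426368 next round, worth 0.96 × 770.426368 = 739.60931328 now. The plaintiff offers 739.60931328 and keeps 800 − 739.60931328 = 60.39068672.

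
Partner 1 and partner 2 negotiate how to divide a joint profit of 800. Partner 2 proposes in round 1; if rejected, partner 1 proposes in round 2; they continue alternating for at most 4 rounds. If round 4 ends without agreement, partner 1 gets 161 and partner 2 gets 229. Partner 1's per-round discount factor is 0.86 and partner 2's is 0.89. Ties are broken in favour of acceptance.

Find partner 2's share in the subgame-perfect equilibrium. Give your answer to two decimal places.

Work backward from the last round.
Round 4 (partner 1 proposes): partner 2 gets 229 if talks fail, so partner 1 offers 229 and keeps 571.
Round 3 (partner 2 proposes): partner 1 can get 571 next round, worth 0.86 × 571 = 491.06 now; partner 2 offers that and keeps 308.94.
Round 2 (partner 1 proposes): partner 2 can get 308.94 next round, worth 0.89 × 308.94 = 274.9566 now, so partner 1 offers 274.9566, keeping 525.0434.
Round 1 (partner 2 proposes): partner 1 can get 525.0434 next round, worth 0.86 × 525.0434 = 451.537324 now; partner 2 offers that and keeps 348.462676.

348.46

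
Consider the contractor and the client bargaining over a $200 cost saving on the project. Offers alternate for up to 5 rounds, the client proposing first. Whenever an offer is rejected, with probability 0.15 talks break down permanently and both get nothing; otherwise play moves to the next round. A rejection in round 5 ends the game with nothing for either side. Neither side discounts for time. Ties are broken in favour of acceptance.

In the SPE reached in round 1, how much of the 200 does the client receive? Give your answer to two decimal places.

156.08

By backward induction:
Round 5 (the client proposes): the contractor will accept anything ≥ 0, so the client offers 0 and keeps 200.
Round 4 (the contractor proposes): rejecting gives the client an expected 0.85 × 200 = 170, so the contractor offers 170, keeping 30.
Round 3 (the client proposes): rejecting gives the contractor an expected 0.85 × 30 = 25.5. The client offers 25.5 and keeps 200 − 25.5 = 174.5.
Round 2 (the contractor proposes): rejecting gives the client an expected 0.85 × 174.5 = 148.325, so the contractor offers 148.325, keeping 51.675.
Round 1 (the client proposes): rejecting gives the contractor an expected 0.85 × 51.675 = 43.92375; the client offers that and keeps 156.07625.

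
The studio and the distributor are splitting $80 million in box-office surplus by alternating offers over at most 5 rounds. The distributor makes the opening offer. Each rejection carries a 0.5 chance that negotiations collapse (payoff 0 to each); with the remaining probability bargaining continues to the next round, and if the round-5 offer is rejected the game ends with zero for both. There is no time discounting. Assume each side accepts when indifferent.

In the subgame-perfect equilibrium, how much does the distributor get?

Round 5 (the distributor proposes): the studio will accept anything ≥ 0, so the distributor offers 0 and keeps 80.
Round 4 (the studio proposes): rejecting gives the distributor an expected 0.5 × 80 = 40, so the studio offers 40, keeping 40.
Round 3 (the distributor proposes): rejecting gives the studio an expected 0.5 × 40 = 20, so the distributor offers 20, keeping 60.
Round 2 (the studio proposes): rejecting gives the distributor an expected 0.5 × 60 = 30. The studio offers 30 and keeps 80 − 30 = 50.
Round 1 (the distributor proposes): rejecting gives the studio an expected 0.5 × 50 = 25, so the distributor offers 25, keeping 55.

55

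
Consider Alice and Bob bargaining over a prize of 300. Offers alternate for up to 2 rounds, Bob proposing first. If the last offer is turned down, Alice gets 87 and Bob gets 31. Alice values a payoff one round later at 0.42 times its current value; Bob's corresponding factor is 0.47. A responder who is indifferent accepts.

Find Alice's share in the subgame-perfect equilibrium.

Round 2 (Alice proposes): Bob gets 31 if talks fail, so Alice offers 31 and keeps 269.
Round 1 (Bob proposes): Alice can get 269 next round, worth 0.42 × 269 = 112.98 now. Bob offers 112.98 and keeps 300 − 112.98 = 187.02.

112.98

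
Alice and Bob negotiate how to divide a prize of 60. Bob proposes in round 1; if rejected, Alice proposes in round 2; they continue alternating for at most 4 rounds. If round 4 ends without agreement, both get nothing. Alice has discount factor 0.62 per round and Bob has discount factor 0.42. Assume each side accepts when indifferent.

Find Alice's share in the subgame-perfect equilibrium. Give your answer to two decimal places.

Round 4 (Alice proposes): Bob will accept anything ≥ 0, so Alice offers 0 and keeps 60.
Round 3 (Bob proposes): Alice can get 60 next round, worth 0.62 × 60 = 37.2 now, so Bob offers 37.2, keeping 22.8.
Round 2 (Alice proposes): Bob can get 22.8 next round, worth 0.42 × 22.8 = 9.576 now, so Alice offers 9.576, keeping 50.424.
Round 1 (Bob proposes): Alice can get 50.424 next round, worth 0.62 × 50.424 = 31.26288 now; Bob offers that and keeps 28.73712.

31.26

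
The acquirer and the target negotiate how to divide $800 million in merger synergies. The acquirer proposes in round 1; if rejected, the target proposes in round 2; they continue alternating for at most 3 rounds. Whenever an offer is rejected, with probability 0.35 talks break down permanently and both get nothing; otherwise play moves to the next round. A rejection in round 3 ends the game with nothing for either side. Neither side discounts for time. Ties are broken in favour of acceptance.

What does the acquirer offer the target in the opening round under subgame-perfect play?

182

Round 3 (the acquirer proposes): the target will accept anything ≥ 0, so the acquirer offers 0 and keeps 800.
Round 2 (the target proposes): rejecting gives the acquirer an expected 0.65 × 800 = 520; the target offers that and keeps 280.
Round 1 (the acquirer proposes): rejecting gives the target an expected 0.65 × 280 = 182. The acquirer offers 182 and keeps 800 − 182 = 618.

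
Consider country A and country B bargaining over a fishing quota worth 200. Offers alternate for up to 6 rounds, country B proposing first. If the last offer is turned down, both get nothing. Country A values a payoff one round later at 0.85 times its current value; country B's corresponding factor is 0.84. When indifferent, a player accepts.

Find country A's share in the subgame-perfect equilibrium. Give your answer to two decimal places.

Round 6 (country A proposes): rejection yields 0 for country B; country A offers 0 and keeps 200.
Round 5 (country B proposes): country A can get 200 next round, worth 0.85 × 200 = 170 now. Country B offers 170 and keeps 200 − 170 = 30.
Round 4 (country A proposes): country B can get 30 next round, worth 0.84 × 30 = 25.2 now. Country A offers 25.2 and keeps 200 − 25.2 = 174.8.
Round 3 (country B proposes): country A can get 174.8 next round, worth 0.85 × 174.8 = 148.58 now. Country B offers 148.58 and keeps 200 − 148.58 = 51.42.
Round 2 (country A proposes): country B can get 51.42 next round, worth 0.84 × 51.42 = 43.1928 now. Country A offers 43.1928 and keeps 200 − 43.1928 = 156.8072.
Round 1 (country B proposes): country A can get 156.8072 next round, worth 0.85 × 156.8072 = 133.28612 now; country B offers that and keeps 66.71388.

133.29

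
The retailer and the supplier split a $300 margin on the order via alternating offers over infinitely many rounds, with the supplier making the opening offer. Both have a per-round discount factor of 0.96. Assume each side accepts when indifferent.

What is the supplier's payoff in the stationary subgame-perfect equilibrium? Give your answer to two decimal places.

When the supplier proposes, the retailer accepts any offer worth at least 0.96 times what the retailer would get by proposing next round; and vice versa.
This gives x = 300 − 0.96y and y = 300 − 0.96x, where x and y are each side's share when it proposes.
Hence (1 − 0.96·0.96)x = 300(1 − 0.96), i.e. 0.0784·x = 12.
x ≈ 153.0612; the retailer's share is 300 − x ≈ 146.9388.

153.06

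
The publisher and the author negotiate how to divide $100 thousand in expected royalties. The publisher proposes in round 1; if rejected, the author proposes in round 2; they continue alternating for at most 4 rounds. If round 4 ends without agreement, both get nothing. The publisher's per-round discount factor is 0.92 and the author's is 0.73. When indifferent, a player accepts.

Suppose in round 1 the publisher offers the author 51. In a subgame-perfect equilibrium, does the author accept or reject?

Reject

Round 4 (the author proposes): rejection yields 0 for the publisher; the author offers 0 and keeps 100.
Round 3 (the publisher proposes): the author can get 100 next round, worth 0.73 × 100 = 73 now, so the publisher offers 73, keeping 27.
Round 2 (the author proposes): the publisher can get 27 next round, worth 0.92 × 27 = 24.84 now, so the author offers 24.84, keeping 75.16.
So by rejecting in round 1, the author gets 75.16 next round, worth 0.73 × 75.16 = 54.8668 now.
Offer 51 < 54.8668, so the author rejects.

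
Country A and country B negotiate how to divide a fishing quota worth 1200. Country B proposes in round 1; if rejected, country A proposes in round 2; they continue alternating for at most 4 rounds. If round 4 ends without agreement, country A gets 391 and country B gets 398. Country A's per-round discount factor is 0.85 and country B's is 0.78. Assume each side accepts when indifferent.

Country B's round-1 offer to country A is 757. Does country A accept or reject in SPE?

Round 4 (country A proposes): country B gets 398 if talks fail, so country A offers 398 and keeps 802.
Round 3 (country B proposes): country A can get 802 next round, worth 0.85 × 802 = 681.7 now. Country B offers 681.7 and keeps 1200 − 681.7 = 518.3.
Round 2 (country A proposes): country B can get 518.3 next round, worth 0.78 × 518.3 = 404.274 now. Country A offers 404.274 and keeps 1200 − 404.274 = 795.726.
So by rejecting in round 1, country A gets 795.726 next round, worth 0.85 × 795.726 = 676.3671 now.
Offer 757 ≥ 676.3671, so country A accepts.

Accept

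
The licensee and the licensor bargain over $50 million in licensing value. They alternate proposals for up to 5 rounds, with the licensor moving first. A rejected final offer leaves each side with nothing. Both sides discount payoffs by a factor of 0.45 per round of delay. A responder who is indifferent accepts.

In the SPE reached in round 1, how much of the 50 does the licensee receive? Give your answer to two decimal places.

Round 5 (the licensor proposes): rejection yields 0 for the licensee; the licensor offers 0 and keeps 50.
Round 4 (the licensee proposes): the licensor can get 50 next round, worth 0.45 × 50 = 22.5 now; the licensee offers that and keeps 27.5.
Round 3 (the licensor proposes): the licensee can get 27.5 next round, worth 0.45 × 27.5 = 12.375 now. The licensor offers 12.375 and keeps 50 − 12.375 = 37.625.
Round 2 (the licensee proposes): the licensor can get 37.625 next round, worth 0.45 × 37.625 = 16.93125 now, so the licensee offers 16.93125, keeping 33.06875.
Round 1 (the licensor proposes): the licensee can get 33.06875 next round, worth 0.45 × 33.06875 = 14.8809375 now, so the licensor offers 14.8809375, keeping 35.1190625.

14.88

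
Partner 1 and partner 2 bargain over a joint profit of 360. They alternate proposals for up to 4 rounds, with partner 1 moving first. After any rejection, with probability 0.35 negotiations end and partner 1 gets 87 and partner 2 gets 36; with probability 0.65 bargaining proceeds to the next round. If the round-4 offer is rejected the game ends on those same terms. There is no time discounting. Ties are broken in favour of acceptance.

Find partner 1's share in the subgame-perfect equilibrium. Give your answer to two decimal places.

By backward induction:
Round 4 (partner 2 proposes): partner 1 gets 87 if talks fail, so partner 2 offers 87 and keeps 273.
Round 3 (partner 1 proposes): rejecting gives partner 2 an expected 0.65 × 273 + 0.35 × 36 = 190.05; partner 1 offers that and keeps 169.95.
Round 2 (partner 2 proposes): rejecting gives partner 1 an expected 0.65 × 169.95 + 0.35 × 87 = 140.9175; partner 2 offers that and keeps 219.0825.
Round 1 (partner 1 proposes): rejecting gives partner 2 an expected 0.65 × 219.0825 + 0.35 × 36 = 155.003625. Partner 1 offers 155.003625 and keeps 360 − 155.003625 = 204.996375.

205.00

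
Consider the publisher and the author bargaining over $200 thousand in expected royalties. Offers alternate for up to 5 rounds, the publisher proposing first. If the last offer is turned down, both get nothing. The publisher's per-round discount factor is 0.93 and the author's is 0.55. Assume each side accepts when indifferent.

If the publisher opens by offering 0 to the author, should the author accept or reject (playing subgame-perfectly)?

Round 5 (the publisher proposes): rejection yields 0 for the author; the publisher offers 0 and keeps 200.
Round 4 (the author proposes): the publisher can get 200 next round, worth 0.93 × 200 = 186 now; the author offers that and keeps 14.
Round 3 (the publisher proposes): the author can get 14 next round, worth 0.55 × 14 = 7.7 now; the publisher offers that and keeps 192.3.
Round 2 (the author proposes): the publisher can get 192.3 next round, worth 0.93 × 192.3 = 178.839 now. The author offers 178.839 and keeps 200 − 178.839 = 21.161.
So by rejecting in round 1, the author gets 21.161 next round, worth 0.55 × 21.161 = 11.63855 now.
Offer 0 < 11.63855, so the author rejects.

Reject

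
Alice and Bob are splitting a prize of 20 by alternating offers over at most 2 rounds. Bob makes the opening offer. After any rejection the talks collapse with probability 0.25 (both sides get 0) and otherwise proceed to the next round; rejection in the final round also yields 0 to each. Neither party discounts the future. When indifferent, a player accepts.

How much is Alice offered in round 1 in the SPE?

15

Round 2 (Alice proposes): Bob will accept anything ≥ 0, so Alice offers 0 and keeps 20.
Round 1 (Bob proposes): rejecting gives Alice an expected 0.75 × 20 = 15, so Bob offers 15, keeping 5.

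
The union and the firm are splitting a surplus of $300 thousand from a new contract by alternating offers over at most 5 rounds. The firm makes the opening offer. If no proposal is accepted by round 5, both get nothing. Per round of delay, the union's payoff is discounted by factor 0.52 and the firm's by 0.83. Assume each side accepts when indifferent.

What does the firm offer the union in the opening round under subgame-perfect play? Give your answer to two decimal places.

Work backward from the last round.
Round 5 (the firm proposes): the union will accept anything ≥ 0, so the firm offers 0 and keeps 300.
Round 4 (the union proposes): the firm can get 300 next round, worth 0.83 × 300 = 249 now; the union offers that and keeps 51.
Round 3 (the firm proposes): the union can get 51 next round, worth 0.52 × 51 = 26.52 now; the firm offers that and keeps 273.48.
Round 2 (the union proposes): the firm can get 273.48 next round, worth 0.83 × 273.48 = 226.9884 now. The union offers 226.9884 and keeps 300 − 226.9884 = 73.0116.
Round 1 (the firm proposes): the union can get 73.0116 next round, worth 0.52 × 73.0116 = 37.966032 now, so the firm offers 37.966032, keeping 262.033968.

37.97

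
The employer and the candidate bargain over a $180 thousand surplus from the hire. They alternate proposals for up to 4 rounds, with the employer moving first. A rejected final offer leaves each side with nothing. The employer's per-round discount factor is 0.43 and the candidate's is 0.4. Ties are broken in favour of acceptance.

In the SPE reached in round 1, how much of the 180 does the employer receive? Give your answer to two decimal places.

Round 4 (the candidate proposes): the employer will accept anything ≥ 0, so the candidate offers 0 and keeps 180.
Round 3 (the employer proposes): the candidate can get 180 next round, worth 0.4 × 180 = 72 now; the employer offers that and keeps 108.
Round 2 (the candidate proposes): the employer can get 108 next round, worth 0.43 × 108 = 46.44 now. The candidate offers 46.44 and keeps 180 − 46.44 = 133.56.
Round 1 (the employer proposes): the candidate can get 133.56 next round, worth 0.4 × 133.56 = 53.424 now, so the employer offers 53.424, keeping 126.576.

126.58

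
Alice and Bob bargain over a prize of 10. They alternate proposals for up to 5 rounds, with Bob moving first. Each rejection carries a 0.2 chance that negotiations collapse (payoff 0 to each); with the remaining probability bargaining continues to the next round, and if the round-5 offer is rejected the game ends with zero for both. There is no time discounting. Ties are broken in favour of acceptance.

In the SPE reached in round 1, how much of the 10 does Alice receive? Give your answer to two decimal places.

By backward induction:
Round 5 (Bob proposes): Alice will accept anything ≥ 0, so Bob offers 0 and keeps 10.
Round 4 (Alice proposes): rejecting gives Bob an expected 0.8 × 10 = 8; Alice offers that and keeps 2.
Round 3 (Bob proposes): rejecting gives Alice an expected 0.8 × 2 = 1.6. Bob offers 1.6 and keeps 10 − 1.6 = 8.4.
Round 2 (Alice proposes): rejecting gives Bob an expected 0.8 × 8.4 = 6.72; Alice offers that and keeps 3.28.
Round 1 (Bob proposes): rejecting gives Alice an expected 0.8 × 3.28 = 2.624, so Bob offers 2.624, keeping 7.376.

2.62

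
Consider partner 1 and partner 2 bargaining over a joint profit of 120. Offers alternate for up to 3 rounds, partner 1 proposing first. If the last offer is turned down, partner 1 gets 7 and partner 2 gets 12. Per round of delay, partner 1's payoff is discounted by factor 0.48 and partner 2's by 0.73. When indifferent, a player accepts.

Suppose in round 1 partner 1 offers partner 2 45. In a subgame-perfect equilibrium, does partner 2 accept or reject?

Reject

Work out partner 2's continuation value if the offer is rejected.
Round 3 (partner 1 proposes): partner 2 gets 12 if talks fail, so partner 1 offers 12 and keeps 108.
Round 2 (partner 2 proposes): partner 1 can get 108 next round, worth 0.48 × 108 = 51.84 now; partner 2 offers that and keeps 68.16.
So by rejecting in round 1, partner 2 gets 68.16 next round, worth 0.73 × 68.16 = 49.7568 now.
Offer 45 < 49.7568, so partner 2 rejects.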